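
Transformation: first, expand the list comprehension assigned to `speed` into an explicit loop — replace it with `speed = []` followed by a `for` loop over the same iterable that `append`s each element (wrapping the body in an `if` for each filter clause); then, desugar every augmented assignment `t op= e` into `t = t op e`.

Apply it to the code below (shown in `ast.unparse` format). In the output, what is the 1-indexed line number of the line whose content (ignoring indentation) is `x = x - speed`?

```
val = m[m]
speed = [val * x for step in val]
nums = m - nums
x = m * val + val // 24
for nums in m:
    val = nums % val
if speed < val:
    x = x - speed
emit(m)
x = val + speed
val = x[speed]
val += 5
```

Transformed code:
val = m[m]
speed = []
for step in val:
    speed.append(val * x)
nums = m - nums
x = m * val + val // 24
for nums in m:
    val = nums % val
if speed < val:
    x = x - speed
emit(m)
x = val + speed
val = x[speed]
val = val + 5

10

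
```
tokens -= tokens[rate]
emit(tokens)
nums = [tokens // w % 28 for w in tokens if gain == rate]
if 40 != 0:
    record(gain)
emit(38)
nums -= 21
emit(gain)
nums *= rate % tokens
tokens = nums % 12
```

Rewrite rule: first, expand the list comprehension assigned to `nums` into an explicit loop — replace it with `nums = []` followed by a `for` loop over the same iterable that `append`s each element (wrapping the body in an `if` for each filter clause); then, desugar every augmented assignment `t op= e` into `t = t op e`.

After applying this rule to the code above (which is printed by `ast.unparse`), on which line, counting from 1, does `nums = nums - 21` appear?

Transformed code:
tokens = tokens - tokens[rate]
emit(tokens)
nums = []
for w in tokens:
    if gain == rate:
        nums.append(tokens // w % 28)
if 40 != 0:
    record(gain)
emit(38)
nums = nums - 21
emit(gain)
nums = nums * (rate % tokens)
tokens = nums % 12

10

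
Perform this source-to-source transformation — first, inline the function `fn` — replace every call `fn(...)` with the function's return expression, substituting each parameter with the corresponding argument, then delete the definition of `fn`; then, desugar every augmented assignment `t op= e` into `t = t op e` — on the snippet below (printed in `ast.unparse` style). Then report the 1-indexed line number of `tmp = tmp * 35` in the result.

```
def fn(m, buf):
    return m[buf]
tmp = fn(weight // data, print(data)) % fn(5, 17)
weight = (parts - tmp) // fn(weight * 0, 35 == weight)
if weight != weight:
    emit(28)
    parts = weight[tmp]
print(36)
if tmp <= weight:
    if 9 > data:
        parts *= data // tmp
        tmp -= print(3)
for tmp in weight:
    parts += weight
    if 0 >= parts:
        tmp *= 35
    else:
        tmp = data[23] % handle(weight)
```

14

Transformed code:
tmp = (weight // data)[print(data)] % 5[17]
weight = (parts - tmp) // (weight * 0)[35 == weight]
if weight != weight:
    emit(28)
    parts = weight[tmp]
print(36)
if tmp <= weight:
    if 9 > data:
        parts = parts * (data // tmp)
        tmp = tmp - print(3)
for tmp in weight:
    parts = parts + weight
    if 0 >= parts:
        tmp = tmp * 35
    else:
        tmp = data[23] % handle(weight)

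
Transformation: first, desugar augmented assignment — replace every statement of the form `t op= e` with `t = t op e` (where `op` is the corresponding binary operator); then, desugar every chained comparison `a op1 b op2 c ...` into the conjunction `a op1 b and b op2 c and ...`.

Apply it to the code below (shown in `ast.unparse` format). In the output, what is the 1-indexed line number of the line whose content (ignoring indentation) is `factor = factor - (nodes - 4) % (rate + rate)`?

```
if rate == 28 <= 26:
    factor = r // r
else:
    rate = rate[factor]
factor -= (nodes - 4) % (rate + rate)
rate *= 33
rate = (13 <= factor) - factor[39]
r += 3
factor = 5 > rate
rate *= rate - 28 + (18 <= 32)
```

5

Transformed code:
if rate == 28 and 28 <= 26:
    factor = r // r
else:
    rate = rate[factor]
factor = factor - (nodes - 4) % (rate + rate)
rate = rate * 33
rate = (13 <= factor) - factor[39]
r = r + 3
factor = 5 > rate
rate = rate * (rate - 28 + (18 <= 32))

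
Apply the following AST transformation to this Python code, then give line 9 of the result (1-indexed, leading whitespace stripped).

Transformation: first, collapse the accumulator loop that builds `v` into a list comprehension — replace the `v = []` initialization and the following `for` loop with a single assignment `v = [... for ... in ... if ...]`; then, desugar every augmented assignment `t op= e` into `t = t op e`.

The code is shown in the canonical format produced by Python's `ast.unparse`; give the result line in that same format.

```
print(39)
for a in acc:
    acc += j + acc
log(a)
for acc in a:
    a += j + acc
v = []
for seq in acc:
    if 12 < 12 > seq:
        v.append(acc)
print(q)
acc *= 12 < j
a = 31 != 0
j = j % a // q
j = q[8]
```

acc = acc * (12 < j)

Transformed code:
print(39)
for a in acc:
    acc = acc + (j + acc)
log(a)
for acc in a:
    a = a + (j + acc)
v = [acc for seq in acc if 12 < 12 > seq]
print(q)
acc = acc * (12 < j)
a = 31 != 0
j = j % a // q
j = q[8]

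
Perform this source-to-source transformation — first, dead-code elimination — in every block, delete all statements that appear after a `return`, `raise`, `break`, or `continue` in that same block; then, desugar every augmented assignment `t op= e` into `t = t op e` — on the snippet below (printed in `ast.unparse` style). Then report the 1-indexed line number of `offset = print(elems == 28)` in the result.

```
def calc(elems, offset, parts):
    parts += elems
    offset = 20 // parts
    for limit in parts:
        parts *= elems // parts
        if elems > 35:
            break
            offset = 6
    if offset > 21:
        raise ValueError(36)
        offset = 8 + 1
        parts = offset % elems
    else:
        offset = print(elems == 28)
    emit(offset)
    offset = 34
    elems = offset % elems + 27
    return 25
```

Transformed code:
def calc(elems, offset, parts):
    parts = parts + elems
    offset = 20 // parts
    for limit in parts:
        parts = parts * (elems // parts)
        if elems > 35:
            break
    if offset > 21:
        raise ValueError(36)
    else:
        offset = print(elems == 28)
    emit(offset)
    offset = 34
    elems = offset % elems + 27
    return 25

11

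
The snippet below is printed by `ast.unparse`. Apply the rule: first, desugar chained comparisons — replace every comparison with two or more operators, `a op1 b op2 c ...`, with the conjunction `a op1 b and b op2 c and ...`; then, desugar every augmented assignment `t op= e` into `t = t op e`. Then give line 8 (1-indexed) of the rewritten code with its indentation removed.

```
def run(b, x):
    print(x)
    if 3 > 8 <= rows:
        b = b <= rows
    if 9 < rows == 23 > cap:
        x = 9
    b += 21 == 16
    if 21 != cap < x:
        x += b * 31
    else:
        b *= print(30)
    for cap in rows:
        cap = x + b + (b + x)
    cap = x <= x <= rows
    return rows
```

Transformed code:
def run(b, x):
    print(x)
    if 3 > 8 and 8 <= rows:
        b = b <= rows
    if 9 < rows and rows == 23 and (23 > cap):
        x = 9
    b = b + (21 == 16)
    if 21 != cap and cap < x:
        x = x + b * 31
    else:
        b = b * print(30)
    for cap in rows:
        cap = x + b + (b + x)
    cap = x <= x and x <= rows
    return rows

if 21 != cap and cap < x:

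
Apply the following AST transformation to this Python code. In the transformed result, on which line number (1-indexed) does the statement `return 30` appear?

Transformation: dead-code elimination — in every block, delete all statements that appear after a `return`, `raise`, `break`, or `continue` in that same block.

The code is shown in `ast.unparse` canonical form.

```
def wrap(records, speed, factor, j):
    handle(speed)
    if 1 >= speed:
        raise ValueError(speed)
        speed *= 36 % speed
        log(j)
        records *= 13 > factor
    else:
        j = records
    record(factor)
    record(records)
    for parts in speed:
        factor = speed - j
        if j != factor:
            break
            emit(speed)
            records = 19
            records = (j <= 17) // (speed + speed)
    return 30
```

Transformed code:
def wrap(records, speed, factor, j):
    handle(speed)
    if 1 >= speed:
        raise ValueError(speed)
    else:
        j = records
    record(factor)
    record(records)
    for parts in speed:
        factor = speed - j
        if j != factor:
            break
    return 30

13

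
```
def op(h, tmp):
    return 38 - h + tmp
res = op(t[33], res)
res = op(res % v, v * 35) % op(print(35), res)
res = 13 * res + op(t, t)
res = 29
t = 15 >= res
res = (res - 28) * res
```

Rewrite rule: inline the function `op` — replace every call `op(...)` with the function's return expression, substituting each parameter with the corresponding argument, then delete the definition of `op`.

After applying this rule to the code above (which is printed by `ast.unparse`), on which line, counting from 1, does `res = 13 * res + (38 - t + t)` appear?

3

Transformed code:
res = 38 - t[33] + res
res = (38 - res % v + v * 35) % (38 - print(35) + res)
res = 13 * res + (38 - t + t)
res = 29
t = 15 >= res
res = (res - 28) * res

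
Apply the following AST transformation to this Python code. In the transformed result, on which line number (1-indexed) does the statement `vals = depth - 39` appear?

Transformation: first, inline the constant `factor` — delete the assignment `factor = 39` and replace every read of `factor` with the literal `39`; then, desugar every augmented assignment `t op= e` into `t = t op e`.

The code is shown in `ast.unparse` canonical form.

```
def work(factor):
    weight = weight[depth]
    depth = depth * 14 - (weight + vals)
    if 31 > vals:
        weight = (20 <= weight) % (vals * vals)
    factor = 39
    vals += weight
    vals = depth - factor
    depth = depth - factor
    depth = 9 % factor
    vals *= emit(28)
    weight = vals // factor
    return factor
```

7

Transformed code:
def work(factor):
    weight = weight[depth]
    depth = depth * 14 - (weight + vals)
    if 31 > vals:
        weight = (20 <= weight) % (vals * vals)
    vals = vals + weight
    vals = depth - 39
    depth = depth - 39
    depth = 9 % 39
    vals = vals * emit(28)
    weight = vals // 39
    return 39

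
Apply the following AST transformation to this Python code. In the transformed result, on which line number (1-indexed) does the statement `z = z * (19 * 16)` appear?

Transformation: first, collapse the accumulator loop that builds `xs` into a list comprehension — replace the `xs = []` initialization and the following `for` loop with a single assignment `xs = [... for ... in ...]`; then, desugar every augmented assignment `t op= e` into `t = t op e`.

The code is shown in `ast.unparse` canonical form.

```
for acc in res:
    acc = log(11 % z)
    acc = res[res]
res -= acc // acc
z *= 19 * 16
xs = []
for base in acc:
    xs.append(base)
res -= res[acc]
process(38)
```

Transformed code:
for acc in res:
    acc = log(11 % z)
    acc = res[res]
res = res - acc // acc
z = z * (19 * 16)
xs = [base for base in acc]
res = res - res[acc]
process(38)

5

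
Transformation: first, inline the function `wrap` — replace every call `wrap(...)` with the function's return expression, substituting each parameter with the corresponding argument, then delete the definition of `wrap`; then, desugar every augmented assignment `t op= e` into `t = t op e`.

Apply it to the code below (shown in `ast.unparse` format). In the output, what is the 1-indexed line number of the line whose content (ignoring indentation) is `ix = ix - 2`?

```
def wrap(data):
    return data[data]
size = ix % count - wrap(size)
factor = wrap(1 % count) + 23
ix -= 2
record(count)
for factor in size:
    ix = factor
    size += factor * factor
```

3

Transformed code:
size = ix % count - size[size]
factor = (1 % count)[1 % count] + 23
ix = ix - 2
record(count)
for factor in size:
    ix = factor
    size = size + factor * factor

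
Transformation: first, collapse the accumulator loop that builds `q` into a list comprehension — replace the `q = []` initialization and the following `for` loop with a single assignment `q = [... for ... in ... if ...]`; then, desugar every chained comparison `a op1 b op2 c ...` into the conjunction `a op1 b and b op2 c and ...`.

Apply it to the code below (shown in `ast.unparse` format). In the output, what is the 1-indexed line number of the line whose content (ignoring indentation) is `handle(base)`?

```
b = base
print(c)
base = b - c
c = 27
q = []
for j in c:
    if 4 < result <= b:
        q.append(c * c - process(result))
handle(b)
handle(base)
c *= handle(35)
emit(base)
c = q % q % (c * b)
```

Transformed code:
b = base
print(c)
base = b - c
c = 27
q = [c * c - process(result) for j in c if 4 < result and result <= b]
handle(b)
handle(base)
c *= handle(35)
emit(base)
c = q % q % (c * b)

7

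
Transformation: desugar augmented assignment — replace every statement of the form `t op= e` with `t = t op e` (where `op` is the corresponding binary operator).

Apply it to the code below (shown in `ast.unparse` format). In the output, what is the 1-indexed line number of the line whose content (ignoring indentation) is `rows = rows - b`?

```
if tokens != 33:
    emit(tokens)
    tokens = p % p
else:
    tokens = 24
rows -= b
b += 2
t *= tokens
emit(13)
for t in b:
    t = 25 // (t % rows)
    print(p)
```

Transformed code:
if tokens != 33:
    emit(tokens)
    tokens = p % p
else:
    tokens = 24
rows = rows - b
b = b + 2
t = t * tokens
emit(13)
for t in b:
    t = 25 // (t % rows)
    print(p)

6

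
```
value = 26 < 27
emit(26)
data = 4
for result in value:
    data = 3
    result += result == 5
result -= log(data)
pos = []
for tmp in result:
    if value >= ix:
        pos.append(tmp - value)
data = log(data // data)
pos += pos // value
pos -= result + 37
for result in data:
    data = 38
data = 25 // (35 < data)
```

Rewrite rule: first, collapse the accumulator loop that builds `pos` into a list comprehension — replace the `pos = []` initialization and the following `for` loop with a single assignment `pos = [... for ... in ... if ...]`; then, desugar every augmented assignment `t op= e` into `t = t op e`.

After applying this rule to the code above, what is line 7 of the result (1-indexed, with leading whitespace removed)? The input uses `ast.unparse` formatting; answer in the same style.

Transformed code:
value = 26 < 27
emit(26)
data = 4
for result in value:
    data = 3
    result = result + (result == 5)
result = result - log(data)
pos = [tmp - value for tmp in result if value >= ix]
data = log(data // data)
pos = pos + pos // value
pos = pos - (result + 37)
for result in data:
    data = 38
data = 25 // (35 < data)

result = result - log(data)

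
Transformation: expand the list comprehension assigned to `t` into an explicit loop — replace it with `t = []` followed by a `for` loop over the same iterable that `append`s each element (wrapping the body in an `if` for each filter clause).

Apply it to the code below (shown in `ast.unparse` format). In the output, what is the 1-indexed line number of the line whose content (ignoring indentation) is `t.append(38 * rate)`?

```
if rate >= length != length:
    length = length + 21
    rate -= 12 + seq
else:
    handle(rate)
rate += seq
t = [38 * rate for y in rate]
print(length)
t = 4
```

9

Transformed code:
if rate >= length != length:
    length = length + 21
    rate -= 12 + seq
else:
    handle(rate)
rate += seq
t = []
for y in rate:
    t.append(38 * rate)
print(length)
t = 4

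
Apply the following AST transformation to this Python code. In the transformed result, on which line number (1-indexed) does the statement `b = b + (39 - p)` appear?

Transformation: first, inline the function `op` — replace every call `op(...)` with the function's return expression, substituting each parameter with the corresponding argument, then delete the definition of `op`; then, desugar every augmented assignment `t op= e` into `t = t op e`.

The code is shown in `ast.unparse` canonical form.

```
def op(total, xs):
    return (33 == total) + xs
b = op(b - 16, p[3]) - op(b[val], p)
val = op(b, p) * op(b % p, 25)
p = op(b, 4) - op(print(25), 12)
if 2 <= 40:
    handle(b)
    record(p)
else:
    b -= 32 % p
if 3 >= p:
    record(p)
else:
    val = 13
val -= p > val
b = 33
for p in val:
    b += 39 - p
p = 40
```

16

Transformed code:
b = (33 == b - 16) + p[3] - ((33 == b[val]) + p)
val = ((33 == b) + p) * ((33 == b % p) + 25)
p = (33 == b) + 4 - ((33 == print(25)) + 12)
if 2 <= 40:
    handle(b)
    record(p)
else:
    b = b - 32 % p
if 3 >= p:
    record(p)
else:
    val = 13
val = val - (p > val)
b = 33
for p in val:
    b = b + (39 - p)
p = 40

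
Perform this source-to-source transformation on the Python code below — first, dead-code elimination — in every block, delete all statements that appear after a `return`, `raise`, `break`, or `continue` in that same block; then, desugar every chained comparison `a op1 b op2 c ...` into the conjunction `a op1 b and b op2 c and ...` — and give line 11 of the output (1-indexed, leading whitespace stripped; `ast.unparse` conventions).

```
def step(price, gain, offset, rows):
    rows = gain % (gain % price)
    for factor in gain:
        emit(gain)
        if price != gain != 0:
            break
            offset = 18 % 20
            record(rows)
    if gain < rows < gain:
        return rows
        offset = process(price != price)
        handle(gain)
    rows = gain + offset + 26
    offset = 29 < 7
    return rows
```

Transformed code:
def step(price, gain, offset, rows):
    rows = gain % (gain % price)
    for factor in gain:
        emit(gain)
        if price != gain and gain != 0:
            break
    if gain < rows and rows < gain:
        return rows
    rows = gain + offset + 26
    offset = 29 < 7
    return rows

return rows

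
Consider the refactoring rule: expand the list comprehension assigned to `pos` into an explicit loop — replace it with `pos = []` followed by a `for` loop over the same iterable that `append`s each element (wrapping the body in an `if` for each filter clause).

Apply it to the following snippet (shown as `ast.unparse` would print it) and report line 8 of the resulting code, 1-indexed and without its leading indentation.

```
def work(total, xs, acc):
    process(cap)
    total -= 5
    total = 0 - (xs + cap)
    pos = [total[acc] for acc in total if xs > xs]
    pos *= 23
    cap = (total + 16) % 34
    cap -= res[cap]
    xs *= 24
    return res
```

Transformed code:
def work(total, xs, acc):
    process(cap)
    total -= 5
    total = 0 - (xs + cap)
    pos = []
    for acc in total:
        if xs > xs:
            pos.append(total[acc])
    pos *= 23
    cap = (total + 16) % 34
    cap -= res[cap]
    xs *= 24
    return res

pos.append(total[acc])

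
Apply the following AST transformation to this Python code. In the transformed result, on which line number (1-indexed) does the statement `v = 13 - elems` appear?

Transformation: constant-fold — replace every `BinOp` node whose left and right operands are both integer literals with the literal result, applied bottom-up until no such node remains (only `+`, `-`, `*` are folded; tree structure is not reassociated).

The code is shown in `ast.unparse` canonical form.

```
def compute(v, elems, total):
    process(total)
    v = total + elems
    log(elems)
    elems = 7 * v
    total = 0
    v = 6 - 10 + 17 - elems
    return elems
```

7

Transformed code:
def compute(v, elems, total):
    process(total)
    v = total + elems
    log(elems)
    elems = 7 * v
    total = 0
    v = 13 - elems
    return elems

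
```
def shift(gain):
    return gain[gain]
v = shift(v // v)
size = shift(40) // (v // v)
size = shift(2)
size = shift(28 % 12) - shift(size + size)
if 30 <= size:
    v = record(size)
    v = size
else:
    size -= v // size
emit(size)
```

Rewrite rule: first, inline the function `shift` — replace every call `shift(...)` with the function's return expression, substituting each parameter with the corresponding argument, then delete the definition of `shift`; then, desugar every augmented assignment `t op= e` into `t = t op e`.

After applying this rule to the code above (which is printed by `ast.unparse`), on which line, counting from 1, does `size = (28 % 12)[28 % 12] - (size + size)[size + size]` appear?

Transformed code:
v = (v // v)[v // v]
size = 40[40] // (v // v)
size = 2[2]
size = (28 % 12)[28 % 12] - (size + size)[size + size]
if 30 <= size:
    v = record(size)
    v = size
else:
    size = size - v // size
emit(size)

4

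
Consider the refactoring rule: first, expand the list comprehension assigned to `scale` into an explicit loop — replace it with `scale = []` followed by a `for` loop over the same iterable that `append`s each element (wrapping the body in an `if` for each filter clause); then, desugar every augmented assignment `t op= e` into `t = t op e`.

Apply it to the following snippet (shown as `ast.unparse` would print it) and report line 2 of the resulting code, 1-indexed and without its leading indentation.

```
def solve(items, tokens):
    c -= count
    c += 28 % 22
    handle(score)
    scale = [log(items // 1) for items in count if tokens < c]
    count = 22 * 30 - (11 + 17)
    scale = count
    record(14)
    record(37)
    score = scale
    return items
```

Transformed code:
def solve(items, tokens):
    c = c - count
    c = c + 28 % 22
    handle(score)
    scale = []
    for items in count:
        if tokens < c:
            scale.append(log(items // 1))
    count = 22 * 30 - (11 + 17)
    scale = count
    record(14)
    record(37)
    score = scale
    return items

c = c - count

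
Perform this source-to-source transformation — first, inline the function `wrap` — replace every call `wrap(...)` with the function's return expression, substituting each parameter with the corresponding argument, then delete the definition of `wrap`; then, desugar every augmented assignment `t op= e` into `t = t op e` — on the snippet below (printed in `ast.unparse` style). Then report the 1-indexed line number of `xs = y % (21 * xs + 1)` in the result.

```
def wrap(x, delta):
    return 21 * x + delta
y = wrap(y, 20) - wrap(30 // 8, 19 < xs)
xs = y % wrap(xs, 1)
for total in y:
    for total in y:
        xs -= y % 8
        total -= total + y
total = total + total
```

Transformed code:
y = 21 * y + 20 - (21 * (30 // 8) + (19 < xs))
xs = y % (21 * xs + 1)
for total in y:
    for total in y:
        xs = xs - y % 8
        total = total - (total + y)
total = total + total

2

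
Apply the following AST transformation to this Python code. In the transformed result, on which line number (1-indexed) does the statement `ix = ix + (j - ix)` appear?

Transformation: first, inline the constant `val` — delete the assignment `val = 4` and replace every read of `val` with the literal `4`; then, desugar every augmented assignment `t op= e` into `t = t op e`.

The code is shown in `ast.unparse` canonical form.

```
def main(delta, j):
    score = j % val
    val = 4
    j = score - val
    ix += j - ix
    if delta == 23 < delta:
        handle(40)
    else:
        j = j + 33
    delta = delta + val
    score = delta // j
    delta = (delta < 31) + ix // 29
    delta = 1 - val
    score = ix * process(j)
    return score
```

Transformed code:
def main(delta, j):
    score = j % 4
    j = score - 4
    ix = ix + (j - ix)
    if delta == 23 < delta:
        handle(40)
    else:
        j = j + 33
    delta = delta + 4
    score = delta // j
    delta = (delta < 31) + ix // 29
    delta = 1 - 4
    score = ix * process(j)
    return score

4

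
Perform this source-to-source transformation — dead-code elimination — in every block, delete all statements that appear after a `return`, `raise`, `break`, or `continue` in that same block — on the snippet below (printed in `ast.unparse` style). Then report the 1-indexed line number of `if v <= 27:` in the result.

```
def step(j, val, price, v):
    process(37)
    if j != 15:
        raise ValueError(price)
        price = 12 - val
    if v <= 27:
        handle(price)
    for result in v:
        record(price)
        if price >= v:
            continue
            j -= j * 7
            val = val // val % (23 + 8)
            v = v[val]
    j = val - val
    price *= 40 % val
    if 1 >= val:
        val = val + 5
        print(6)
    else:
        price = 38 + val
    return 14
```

5

Transformed code:
def step(j, val, price, v):
    process(37)
    if j != 15:
        raise ValueError(price)
    if v <= 27:
        handle(price)
    for result in v:
        record(price)
        if price >= v:
            continue
    j = val - val
    price *= 40 % val
    if 1 >= val:
        val = val + 5
        print(6)
    else:
        price = 38 + val
    return 14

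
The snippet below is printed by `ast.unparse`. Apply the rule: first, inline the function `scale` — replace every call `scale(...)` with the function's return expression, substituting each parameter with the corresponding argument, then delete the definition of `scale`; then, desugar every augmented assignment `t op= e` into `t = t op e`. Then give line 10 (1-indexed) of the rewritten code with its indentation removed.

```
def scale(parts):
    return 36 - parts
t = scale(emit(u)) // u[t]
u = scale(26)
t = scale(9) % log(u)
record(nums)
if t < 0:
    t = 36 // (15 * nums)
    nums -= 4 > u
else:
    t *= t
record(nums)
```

Transformed code:
t = (36 - emit(u)) // u[t]
u = 36 - 26
t = (36 - 9) % log(u)
record(nums)
if t < 0:
    t = 36 // (15 * nums)
    nums = nums - (4 > u)
else:
    t = t * t
record(nums)

record(nums)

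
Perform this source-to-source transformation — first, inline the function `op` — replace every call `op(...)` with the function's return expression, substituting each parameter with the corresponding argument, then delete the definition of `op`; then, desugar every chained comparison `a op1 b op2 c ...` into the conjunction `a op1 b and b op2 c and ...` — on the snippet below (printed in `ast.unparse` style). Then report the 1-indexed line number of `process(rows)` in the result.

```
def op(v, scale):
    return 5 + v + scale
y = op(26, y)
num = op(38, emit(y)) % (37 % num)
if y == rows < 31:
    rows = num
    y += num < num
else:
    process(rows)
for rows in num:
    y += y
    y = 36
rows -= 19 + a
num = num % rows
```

Transformed code:
y = 5 + 26 + y
num = (5 + 38 + emit(y)) % (37 % num)
if y == rows and rows < 31:
    rows = num
    y += num < num
else:
    process(rows)
for rows in num:
    y += y
    y = 36
rows -= 19 + a
num = num % rows

7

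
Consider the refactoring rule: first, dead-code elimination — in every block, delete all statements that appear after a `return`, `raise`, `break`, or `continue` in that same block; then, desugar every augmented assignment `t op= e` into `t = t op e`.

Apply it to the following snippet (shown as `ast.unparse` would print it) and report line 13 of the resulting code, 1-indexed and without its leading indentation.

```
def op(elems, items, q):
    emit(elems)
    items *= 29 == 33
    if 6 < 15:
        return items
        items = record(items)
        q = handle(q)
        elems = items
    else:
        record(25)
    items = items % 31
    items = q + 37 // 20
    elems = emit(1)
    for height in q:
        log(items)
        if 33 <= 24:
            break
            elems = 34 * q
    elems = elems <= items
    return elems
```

if 33 <= 24:

Transformed code:
def op(elems, items, q):
    emit(elems)
    items = items * (29 == 33)
    if 6 < 15:
        return items
    else:
        record(25)
    items = items % 31
    items = q + 37 // 20
    elems = emit(1)
    for height in q:
        log(items)
        if 33 <= 24:
            break
    elems = elems <= items
    return elems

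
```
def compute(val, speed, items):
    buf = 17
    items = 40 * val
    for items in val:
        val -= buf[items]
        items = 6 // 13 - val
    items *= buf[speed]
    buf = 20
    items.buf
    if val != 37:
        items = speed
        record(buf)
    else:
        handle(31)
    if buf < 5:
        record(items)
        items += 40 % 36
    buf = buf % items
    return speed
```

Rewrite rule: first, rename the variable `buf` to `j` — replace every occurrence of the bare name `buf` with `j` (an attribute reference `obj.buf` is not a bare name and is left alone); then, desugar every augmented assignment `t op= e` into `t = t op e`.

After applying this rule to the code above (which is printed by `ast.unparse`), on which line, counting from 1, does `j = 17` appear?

2

Transformed code:
def compute(val, speed, items):
    j = 17
    items = 40 * val
    for items in val:
        val = val - j[items]
        items = 6 // 13 - val
    items = items * j[speed]
    j = 20
    items.buf
    if val != 37:
        items = speed
        record(j)
    else:
        handle(31)
    if j < 5:
        record(items)
        items = items + 40 % 36
    j = j % items
    return speed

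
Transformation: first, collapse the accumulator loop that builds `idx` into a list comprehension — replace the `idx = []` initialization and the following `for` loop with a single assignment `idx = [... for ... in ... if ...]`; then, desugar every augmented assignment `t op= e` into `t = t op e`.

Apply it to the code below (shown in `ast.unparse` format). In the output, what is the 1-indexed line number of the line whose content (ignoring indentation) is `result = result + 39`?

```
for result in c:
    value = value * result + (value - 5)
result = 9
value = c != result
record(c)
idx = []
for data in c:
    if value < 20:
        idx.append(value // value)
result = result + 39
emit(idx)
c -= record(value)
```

7

Transformed code:
for result in c:
    value = value * result + (value - 5)
result = 9
value = c != result
record(c)
idx = [value // value for data in c if value < 20]
result = result + 39
emit(idx)
c = c - record(value)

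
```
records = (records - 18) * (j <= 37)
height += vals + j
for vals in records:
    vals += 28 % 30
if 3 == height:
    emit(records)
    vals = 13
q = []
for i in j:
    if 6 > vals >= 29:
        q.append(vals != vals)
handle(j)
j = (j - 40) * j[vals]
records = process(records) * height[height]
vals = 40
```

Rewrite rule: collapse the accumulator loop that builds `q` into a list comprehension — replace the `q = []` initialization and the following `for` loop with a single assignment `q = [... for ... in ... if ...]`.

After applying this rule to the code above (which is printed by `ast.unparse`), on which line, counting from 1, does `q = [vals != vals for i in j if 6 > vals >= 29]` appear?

Transformed code:
records = (records - 18) * (j <= 37)
height += vals + j
for vals in records:
    vals += 28 % 30
if 3 == height:
    emit(records)
    vals = 13
q = [vals != vals for i in j if 6 > vals >= 29]
handle(j)
j = (j - 40) * j[vals]
records = process(records) * height[height]
vals = 40

8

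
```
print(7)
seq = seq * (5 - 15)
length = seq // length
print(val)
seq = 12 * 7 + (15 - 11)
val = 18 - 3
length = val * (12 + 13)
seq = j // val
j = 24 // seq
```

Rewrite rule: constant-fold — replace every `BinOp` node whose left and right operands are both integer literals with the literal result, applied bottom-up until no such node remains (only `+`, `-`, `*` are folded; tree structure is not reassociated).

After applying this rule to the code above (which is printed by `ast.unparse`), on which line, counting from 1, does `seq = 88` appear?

5

Transformed code:
print(7)
seq = seq * -10
length = seq // length
print(val)
seq = 88
val = 15
length = val * 25
seq = j // val
j = 24 // seq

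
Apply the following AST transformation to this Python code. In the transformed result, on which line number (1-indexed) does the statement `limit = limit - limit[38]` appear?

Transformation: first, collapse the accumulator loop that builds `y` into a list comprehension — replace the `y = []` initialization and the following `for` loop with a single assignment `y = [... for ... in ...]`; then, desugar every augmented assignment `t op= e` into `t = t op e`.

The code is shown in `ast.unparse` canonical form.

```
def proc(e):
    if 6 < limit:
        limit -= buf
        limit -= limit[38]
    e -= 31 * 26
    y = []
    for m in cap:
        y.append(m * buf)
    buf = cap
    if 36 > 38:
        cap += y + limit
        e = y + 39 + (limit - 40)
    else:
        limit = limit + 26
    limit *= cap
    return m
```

4

Transformed code:
def proc(e):
    if 6 < limit:
        limit = limit - buf
        limit = limit - limit[38]
    e = e - 31 * 26
    y = [m * buf for m in cap]
    buf = cap
    if 36 > 38:
        cap = cap + (y + limit)
        e = y + 39 + (limit - 40)
    else:
        limit = limit + 26
    limit = limit * cap
    return m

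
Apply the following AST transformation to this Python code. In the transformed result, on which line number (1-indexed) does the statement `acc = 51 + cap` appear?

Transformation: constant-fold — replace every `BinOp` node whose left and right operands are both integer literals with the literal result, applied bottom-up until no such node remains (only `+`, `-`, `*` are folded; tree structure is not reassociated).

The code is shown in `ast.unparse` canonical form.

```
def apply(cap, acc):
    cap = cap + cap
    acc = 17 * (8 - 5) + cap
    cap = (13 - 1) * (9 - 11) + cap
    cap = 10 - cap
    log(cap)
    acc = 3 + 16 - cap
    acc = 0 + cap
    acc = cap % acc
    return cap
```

3

Transformed code:
def apply(cap, acc):
    cap = cap + cap
    acc = 51 + cap
    cap = -24 + cap
    cap = 10 - cap
    log(cap)
    acc = 19 - cap
    acc = 0 + cap
    acc = cap % acc
    return cap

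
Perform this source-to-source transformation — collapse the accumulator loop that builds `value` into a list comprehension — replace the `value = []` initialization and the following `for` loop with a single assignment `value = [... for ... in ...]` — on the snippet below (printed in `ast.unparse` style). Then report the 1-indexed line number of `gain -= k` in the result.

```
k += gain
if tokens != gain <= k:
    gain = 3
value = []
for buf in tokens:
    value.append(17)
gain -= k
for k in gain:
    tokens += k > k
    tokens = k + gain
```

Transformed code:
k += gain
if tokens != gain <= k:
    gain = 3
value = [17 for buf in tokens]
gain -= k
for k in gain:
    tokens += k > k
    tokens = k + gain

5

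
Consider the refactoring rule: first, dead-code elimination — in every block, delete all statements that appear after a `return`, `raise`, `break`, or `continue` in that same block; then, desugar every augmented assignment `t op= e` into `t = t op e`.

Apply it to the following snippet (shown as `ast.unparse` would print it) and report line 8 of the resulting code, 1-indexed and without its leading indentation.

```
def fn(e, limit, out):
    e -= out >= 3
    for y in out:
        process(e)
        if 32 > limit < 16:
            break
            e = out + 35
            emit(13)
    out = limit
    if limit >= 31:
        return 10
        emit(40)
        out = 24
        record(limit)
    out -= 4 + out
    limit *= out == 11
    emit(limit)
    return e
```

if limit >= 31:

Transformed code:
def fn(e, limit, out):
    e = e - (out >= 3)
    for y in out:
        process(e)
        if 32 > limit < 16:
            break
    out = limit
    if limit >= 31:
        return 10
    out = out - (4 + out)
    limit = limit * (out == 11)
    emit(limit)
    return e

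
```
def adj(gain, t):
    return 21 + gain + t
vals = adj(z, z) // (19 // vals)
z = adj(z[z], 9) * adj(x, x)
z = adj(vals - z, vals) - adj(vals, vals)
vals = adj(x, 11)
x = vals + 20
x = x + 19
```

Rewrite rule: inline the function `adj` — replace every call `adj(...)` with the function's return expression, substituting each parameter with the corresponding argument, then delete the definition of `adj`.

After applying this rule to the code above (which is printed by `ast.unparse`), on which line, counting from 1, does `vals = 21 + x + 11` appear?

4

Transformed code:
vals = (21 + z + z) // (19 // vals)
z = (21 + z[z] + 9) * (21 + x + x)
z = 21 + (vals - z) + vals - (21 + vals + vals)
vals = 21 + x + 11
x = vals + 20
x = x + 19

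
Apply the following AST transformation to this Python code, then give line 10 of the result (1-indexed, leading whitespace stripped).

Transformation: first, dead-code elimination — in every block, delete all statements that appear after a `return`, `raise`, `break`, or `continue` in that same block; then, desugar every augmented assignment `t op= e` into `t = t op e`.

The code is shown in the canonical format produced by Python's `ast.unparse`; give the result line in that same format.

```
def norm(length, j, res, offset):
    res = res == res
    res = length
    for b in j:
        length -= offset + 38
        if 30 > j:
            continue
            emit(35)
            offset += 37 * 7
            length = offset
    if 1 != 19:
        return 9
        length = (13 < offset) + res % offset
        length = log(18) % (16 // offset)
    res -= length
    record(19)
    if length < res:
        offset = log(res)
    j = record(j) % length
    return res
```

Transformed code:
def norm(length, j, res, offset):
    res = res == res
    res = length
    for b in j:
        length = length - (offset + 38)
        if 30 > j:
            continue
    if 1 != 19:
        return 9
    res = res - length
    record(19)
    if length < res:
        offset = log(res)
    j = record(j) % length
    return res

res = res - length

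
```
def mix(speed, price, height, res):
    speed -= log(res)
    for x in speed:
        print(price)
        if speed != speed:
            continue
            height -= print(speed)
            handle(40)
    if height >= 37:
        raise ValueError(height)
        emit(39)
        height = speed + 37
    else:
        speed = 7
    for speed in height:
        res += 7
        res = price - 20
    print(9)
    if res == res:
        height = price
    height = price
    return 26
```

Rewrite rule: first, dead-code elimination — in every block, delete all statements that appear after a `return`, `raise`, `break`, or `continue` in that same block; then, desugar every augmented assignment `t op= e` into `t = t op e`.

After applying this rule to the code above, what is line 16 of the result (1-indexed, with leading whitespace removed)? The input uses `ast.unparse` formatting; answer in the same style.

height = price

Transformed code:
def mix(speed, price, height, res):
    speed = speed - log(res)
    for x in speed:
        print(price)
        if speed != speed:
            continue
    if height >= 37:
        raise ValueError(height)
    else:
        speed = 7
    for speed in height:
        res = res + 7
        res = price - 20
    print(9)
    if res == res:
        height = price
    height = price
    return 26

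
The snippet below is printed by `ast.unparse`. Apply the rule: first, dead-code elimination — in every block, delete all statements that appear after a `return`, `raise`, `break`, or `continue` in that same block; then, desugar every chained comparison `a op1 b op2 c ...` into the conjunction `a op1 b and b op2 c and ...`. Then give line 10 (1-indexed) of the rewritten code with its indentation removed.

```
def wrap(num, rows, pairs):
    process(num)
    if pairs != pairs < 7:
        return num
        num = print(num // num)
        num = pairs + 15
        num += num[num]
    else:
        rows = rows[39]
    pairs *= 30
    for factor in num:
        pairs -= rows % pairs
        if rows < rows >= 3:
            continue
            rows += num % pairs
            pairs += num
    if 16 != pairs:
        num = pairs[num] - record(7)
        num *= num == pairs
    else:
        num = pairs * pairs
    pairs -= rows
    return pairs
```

Transformed code:
def wrap(num, rows, pairs):
    process(num)
    if pairs != pairs and pairs < 7:
        return num
    else:
        rows = rows[39]
    pairs *= 30
    for factor in num:
        pairs -= rows % pairs
        if rows < rows and rows >= 3:
            continue
    if 16 != pairs:
        num = pairs[num] - record(7)
        num *= num == pairs
    else:
        num = pairs * pairs
    pairs -= rows
    return pairs

if rows < rows and rows >= 3: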